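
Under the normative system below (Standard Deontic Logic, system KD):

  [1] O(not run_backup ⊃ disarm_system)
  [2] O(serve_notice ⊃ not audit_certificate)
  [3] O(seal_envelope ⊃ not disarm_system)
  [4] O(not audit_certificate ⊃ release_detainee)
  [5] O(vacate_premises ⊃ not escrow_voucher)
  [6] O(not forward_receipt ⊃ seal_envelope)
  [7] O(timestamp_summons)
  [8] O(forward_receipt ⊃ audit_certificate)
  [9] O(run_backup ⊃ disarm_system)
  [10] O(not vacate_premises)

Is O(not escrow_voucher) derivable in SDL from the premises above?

No

Premise 5 is O(vacate_premises ⊃ not escrow_voucher), but O(vacate_premises) is not derivable from the premises, so it does not yield O(not escrow_voucher).
No other premise forces O(not escrow_voucher). An ideal world satisfying every premise can still have not escrow_voucher false, so O(not escrow_voucher) is not derivable.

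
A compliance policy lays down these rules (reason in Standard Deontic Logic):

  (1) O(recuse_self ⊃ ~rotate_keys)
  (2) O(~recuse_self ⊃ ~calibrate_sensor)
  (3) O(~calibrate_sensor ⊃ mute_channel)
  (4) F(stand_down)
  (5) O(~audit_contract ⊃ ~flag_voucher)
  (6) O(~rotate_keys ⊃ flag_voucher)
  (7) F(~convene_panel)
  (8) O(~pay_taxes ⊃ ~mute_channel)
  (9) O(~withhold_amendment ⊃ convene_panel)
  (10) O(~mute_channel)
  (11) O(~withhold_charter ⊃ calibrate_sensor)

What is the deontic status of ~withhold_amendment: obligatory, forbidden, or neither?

Neither

Premise 9 is O(~withhold_amendment ⊃ convene_panel); even if O(convene_panel) held, inferring O(~withhold_amendment) would be affirming the consequent — invalid.
No premise or chain of K-axiom applications forces O(~withhold_amendment), and none forces O(withhold_amendment). So ~withhold_amendment is neither obligatory nor forbidden under these norms.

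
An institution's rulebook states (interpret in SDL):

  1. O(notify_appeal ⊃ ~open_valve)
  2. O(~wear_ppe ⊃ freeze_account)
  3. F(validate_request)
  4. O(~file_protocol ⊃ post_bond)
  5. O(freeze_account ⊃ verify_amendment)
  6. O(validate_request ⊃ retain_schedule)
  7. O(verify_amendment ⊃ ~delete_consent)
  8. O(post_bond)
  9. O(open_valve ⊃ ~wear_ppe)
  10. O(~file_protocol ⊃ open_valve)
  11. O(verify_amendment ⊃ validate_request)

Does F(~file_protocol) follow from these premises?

F(validate_request) at premise 3 means O(~validate_request).
The contrapositive of premise 11 (O(verify_amendment ⊃ validate_request)) is O(~validate_request ⊃ ~verify_amendment), and O(~validate_request) is already established, so O(~verify_amendment).
The contrapositive of premise 5 (O(freeze_account ⊃ verify_amendment)) is O(~verify_amendment ⊃ ~freeze_account), and O(~verify_amendment) is already established, so O(~freeze_account).
The contrapositive of premise 2 (O(~wear_ppe ⊃ freeze_account)) is O(~freeze_account ⊃ wear_ppe), and O(~freeze_account) is already established, so O(wear_ppe).
The contrapositive of premise 9 (O(open_valve ⊃ ~wear_ppe)) is O(wear_ppe ⊃ ~open_valve), and O(wear_ppe) is already established, so O(~open_valve).
Premise 10, O(~file_protocol ⊃ open_valve), contraposes to O(~open_valve ⊃ file_protocol); with O(~open_valve) we get O(file_protocol).
Premises 1, 4, 6, 7, 8 do not contribute to this derivation.
So O(file_protocol) holds, i.e. F(~file_protocol). The claim follows.

Yes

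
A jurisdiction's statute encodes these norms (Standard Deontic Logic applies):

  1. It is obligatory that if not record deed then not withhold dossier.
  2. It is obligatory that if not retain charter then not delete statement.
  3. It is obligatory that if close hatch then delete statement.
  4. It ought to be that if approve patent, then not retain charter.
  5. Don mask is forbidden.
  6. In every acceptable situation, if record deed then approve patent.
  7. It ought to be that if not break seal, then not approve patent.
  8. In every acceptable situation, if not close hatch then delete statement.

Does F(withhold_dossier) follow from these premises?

Yes

Premises 3 and 8 cover both cases: O(close_hatch → delete_statement) and O(¬close_hatch → delete_statement). Since close_hatch ∨ ¬close_hatch is a tautology, O(delete_statement) follows.
Premise 2 is O(¬retain_charter → ¬delete_statement); contrapositively O(delete_statement → retain_charter). Since O(delete_statement) holds, K gives O(retain_charter).
The contrapositive of premise 4 (O(approve_patent → ¬retain_charter)) is O(retain_charter → ¬approve_patent), and O(retain_charter) is already established, so O(¬approve_patent).
Premise 6 is O(record_deed → approve_patent); contrapositively O(¬approve_patent → ¬record_deed). Since O(¬approve_patent) holds, K gives O(¬record_deed).
From O(¬record_deed) and premise 1, O(¬record_deed → ¬withhold_dossier), we obtain O(¬withhold_dossier).
Premises 5, 7 do not contribute to this derivation.
So O(¬withhold_dossier) holds, i.e. F(withhold_dossier). The claim follows.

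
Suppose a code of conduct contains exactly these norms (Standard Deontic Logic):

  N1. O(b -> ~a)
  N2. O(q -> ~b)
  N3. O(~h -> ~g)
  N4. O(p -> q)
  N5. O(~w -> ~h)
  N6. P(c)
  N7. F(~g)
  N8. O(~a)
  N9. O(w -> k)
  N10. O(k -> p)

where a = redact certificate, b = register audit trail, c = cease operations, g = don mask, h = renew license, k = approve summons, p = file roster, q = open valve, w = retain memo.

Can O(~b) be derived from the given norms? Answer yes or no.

Premise 7, F(~g), is equivalent to O(g).
Premise 3, O(~h -> ~g), contraposes to O(g -> h); with O(g) we get O(h).
Premise 5 is O(~w -> ~h); contrapositively O(h -> w). Since O(h) holds, K gives O(w).
With premise 9, O(w -> k), the K-axiom yields O(k).
Applying K to premise 10 (O(k -> p)) and O(k) yields O(p).
Premise 4 is O(p -> q); since O(p), deontic closure gives O(q).
From O(q) and premise 2, O(q -> ~b), we obtain O(~b).
Premises 1, 6, 8 do not contribute to this derivation.
So O(~b) follows.

Yes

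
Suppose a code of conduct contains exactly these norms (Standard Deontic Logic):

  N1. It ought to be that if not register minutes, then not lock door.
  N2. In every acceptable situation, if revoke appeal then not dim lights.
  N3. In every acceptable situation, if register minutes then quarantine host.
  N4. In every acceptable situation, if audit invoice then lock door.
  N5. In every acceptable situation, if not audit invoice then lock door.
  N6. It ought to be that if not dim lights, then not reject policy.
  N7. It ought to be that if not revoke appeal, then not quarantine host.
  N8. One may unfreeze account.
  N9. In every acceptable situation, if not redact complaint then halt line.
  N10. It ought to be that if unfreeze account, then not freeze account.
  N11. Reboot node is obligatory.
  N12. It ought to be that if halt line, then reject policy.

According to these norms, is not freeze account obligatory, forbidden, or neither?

Premise 10 is O(unfreeze_account → ¬freeze_account), but O(unfreeze_account) is not derivable from the premises (the permission P(unfreeze_account) asserts only ¬O(¬unfreeze_account), not O(unfreeze_account)), so it does not yield O(¬freeze_account).
No premise or chain of K-axiom applications forces O(¬freeze_account), and none forces O(freeze_account). So ¬freeze_account is neither obligatory nor forbidden under these norms.

Neither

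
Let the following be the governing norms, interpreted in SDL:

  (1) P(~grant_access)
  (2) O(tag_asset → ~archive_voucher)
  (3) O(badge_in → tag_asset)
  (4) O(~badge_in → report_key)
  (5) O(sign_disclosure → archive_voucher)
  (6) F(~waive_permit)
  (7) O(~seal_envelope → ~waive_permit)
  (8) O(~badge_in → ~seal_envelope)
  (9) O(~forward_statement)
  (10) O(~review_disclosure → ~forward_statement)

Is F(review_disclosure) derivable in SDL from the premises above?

Premise 10 is O(~review_disclosure → ~forward_statement); even if O(~forward_statement) held, inferring O(~review_disclosure) would be affirming the consequent — invalid.
No other premise forces O(~review_disclosure). An ideal world satisfying every premise can still have review_disclosure true, so F(review_disclosure) is not derivable.

No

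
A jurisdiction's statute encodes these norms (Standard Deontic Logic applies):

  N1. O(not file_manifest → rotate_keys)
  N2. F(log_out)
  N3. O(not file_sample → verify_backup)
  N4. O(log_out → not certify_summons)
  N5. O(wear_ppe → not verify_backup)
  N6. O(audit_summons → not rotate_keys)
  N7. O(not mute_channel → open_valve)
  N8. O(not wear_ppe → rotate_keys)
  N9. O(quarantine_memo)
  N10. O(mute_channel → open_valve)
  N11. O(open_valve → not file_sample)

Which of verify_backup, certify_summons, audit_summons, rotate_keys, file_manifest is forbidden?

audit_summons

Premises 10 and 7 are O(mute_channel → open_valve) and O(not mute_channel → open_valve); every ideal world satisfies mute_channel or not mute_channel, so in either case open_valve holds — hence O(open_valve).
Applying K to premise 11 (O(open_valve → not file_sample)) and O(open_valve) yields O(not file_sample).
Premise 3 is O(not file_sample → verify_backup); since O(not file_sample), deontic closure gives O(verify_backup).
The contrapositive of premise 5 (O(wear_ppe → not verify_backup)) is O(verify_backup → not wear_ppe), and O(verify_backup) is already established, so O(not wear_ppe).
From O(not wear_ppe) and premise 8, O(not wear_ppe → rotate_keys), we obtain O(rotate_keys).
Premise 6 is O(audit_summons → not rotate_keys); contrapositively O(rotate_keys → not audit_summons). Since O(rotate_keys) holds, K gives O(not audit_summons).
So O(not audit_summons) holds, i.e. audit_summons is forbidden. None of the other listed options is forbidden under the premises.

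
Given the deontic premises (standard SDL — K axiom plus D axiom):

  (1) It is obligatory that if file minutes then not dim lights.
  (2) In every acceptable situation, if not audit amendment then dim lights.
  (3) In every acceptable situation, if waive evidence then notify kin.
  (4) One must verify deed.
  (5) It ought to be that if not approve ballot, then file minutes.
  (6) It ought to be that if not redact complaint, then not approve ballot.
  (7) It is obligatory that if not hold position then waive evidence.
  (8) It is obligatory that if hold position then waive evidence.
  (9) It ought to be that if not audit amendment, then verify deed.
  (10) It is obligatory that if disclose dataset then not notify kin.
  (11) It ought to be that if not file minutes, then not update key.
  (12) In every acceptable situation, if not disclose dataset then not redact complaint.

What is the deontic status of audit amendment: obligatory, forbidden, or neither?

Premises 7 and 8 cover both cases: O(¬hold_position → waive_evidence) and O(hold_position → waive_evidence). Since ¬hold_position ∨ hold_position is a tautology, O(waive_evidence) follows.
From O(waive_evidence) and premise 3, O(waive_evidence → notify_kin), we obtain O(notify_kin).
Premise 10 is O(disclose_dataset → ¬notify_kin); contrapositively O(notify_kin → ¬disclose_dataset). Since O(notify_kin) holds, K gives O(¬disclose_dataset).
Applying K to premise 12 (O(¬disclose_dataset → ¬redact_complaint)) and O(¬disclose_dataset) yields O(¬redact_complaint).
From O(¬redact_complaint) and premise 6, O(¬redact_complaint → ¬approve_ballot), we obtain O(¬approve_ballot).
Premise 5 is O(¬approve_ballot → file_minutes); since O(¬approve_ballot), deontic closure gives O(file_minutes).
From O(file_minutes) and premise 1, O(file_minutes → ¬dim_lights), we obtain O(¬dim_lights).
The contrapositive of premise 2 (O(¬audit_amendment → dim_lights)) is O(¬dim_lights → audit_amendment), and O(¬dim_lights) is already established, so O(audit_amendment).
Premises 4, 9, 11 do not contribute to this derivation.
Hence audit_amendment is obligatory.

Obligatory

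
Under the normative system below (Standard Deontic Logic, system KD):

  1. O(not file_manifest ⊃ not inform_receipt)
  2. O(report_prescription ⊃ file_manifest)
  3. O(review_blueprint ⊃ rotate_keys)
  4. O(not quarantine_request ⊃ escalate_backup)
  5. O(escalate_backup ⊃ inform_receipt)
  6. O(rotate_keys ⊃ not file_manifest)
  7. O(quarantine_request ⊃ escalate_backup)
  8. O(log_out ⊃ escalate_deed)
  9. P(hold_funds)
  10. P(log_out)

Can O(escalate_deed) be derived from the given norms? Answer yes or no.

No

Premise 8 is O(log_out ⊃ escalate_deed), but O(log_out) is not derivable from the premises (the permission P(log_out) asserts only not O(not log_out), not O(log_out)), so it does not yield O(escalate_deed).
No other premise forces O(escalate_deed). An ideal world satisfying every premise can still have escalate_deed false, so O(escalate_deed) is not derivable.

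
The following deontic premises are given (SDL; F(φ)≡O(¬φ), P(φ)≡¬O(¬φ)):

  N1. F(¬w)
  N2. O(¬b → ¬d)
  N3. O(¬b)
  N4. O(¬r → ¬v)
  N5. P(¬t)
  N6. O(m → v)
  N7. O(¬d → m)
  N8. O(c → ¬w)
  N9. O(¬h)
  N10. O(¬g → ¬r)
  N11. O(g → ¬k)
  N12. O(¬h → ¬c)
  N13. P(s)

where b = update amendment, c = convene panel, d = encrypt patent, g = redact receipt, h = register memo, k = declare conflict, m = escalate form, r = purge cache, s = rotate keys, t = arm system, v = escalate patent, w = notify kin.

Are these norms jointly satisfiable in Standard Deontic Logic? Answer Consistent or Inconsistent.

Consistent

Premise 8 is O(c → ¬w), but O(c) is not derivable from the premises, so it does not yield O(¬w).
So O(¬w) is not derivable, and the apparent clash with O(w) does not arise.
A world satisfying every obligation exists (e.g. b=false, c=false, d=false, g=true, h=false, k=false, m=true, r=true, s=false, t=false, v=true, w=true); no atom is both obligatory and forbidden, so the set is consistent.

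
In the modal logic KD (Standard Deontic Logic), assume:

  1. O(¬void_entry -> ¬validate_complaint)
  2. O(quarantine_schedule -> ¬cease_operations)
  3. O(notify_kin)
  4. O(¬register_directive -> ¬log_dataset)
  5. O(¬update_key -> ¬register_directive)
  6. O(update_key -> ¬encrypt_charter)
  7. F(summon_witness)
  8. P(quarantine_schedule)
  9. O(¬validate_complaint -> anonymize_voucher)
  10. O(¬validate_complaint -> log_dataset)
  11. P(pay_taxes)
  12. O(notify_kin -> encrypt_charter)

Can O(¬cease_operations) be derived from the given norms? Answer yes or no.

Premise 2 is O(quarantine_schedule -> ¬cease_operations), but O(quarantine_schedule) is not derivable from the premises (the permission P(quarantine_schedule) asserts only ¬O(¬quarantine_schedule), not O(quarantine_schedule)), so it does not yield O(¬cease_operations).
No other premise forces O(¬cease_operations). An ideal world satisfying every premise can still have ¬cease_operations false, so O(¬cease_operations) is not derivable.

No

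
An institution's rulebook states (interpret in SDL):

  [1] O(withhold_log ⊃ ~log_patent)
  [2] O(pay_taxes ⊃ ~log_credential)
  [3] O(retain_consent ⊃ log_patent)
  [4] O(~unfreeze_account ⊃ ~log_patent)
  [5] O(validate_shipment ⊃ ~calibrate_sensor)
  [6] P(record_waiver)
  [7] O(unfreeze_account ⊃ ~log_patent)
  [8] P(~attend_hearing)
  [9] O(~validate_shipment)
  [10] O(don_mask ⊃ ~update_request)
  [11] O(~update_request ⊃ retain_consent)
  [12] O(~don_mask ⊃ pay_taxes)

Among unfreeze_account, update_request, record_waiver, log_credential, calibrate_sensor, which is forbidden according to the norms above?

log_credential

By case analysis on unfreeze_account: premise 7 gives O(unfreeze_account ⊃ ~log_patent) and premise 4 gives O(~unfreeze_account ⊃ ~log_patent), so O(~log_patent) either way.
The contrapositive of premise 3 (O(retain_consent ⊃ log_patent)) is O(~log_patent ⊃ ~retain_consent), and O(~log_patent) is already established, so O(~retain_consent).
Premise 11, O(~update_request ⊃ retain_consent), contraposes to O(~retain_consent ⊃ update_request); with O(~retain_consent) we get O(update_request).
Premise 10 is O(don_mask ⊃ ~update_request); contrapositively O(update_request ⊃ ~don_mask). Since O(update_request) holds, K gives O(~don_mask).
With premise 12, O(~don_mask ⊃ pay_taxes), the K-axiom yields O(pay_taxes).
Applying K to premise 2 (O(pay_taxes ⊃ ~log_credential)) and O(pay_taxes) yields O(~log_credential).
So O(~log_credential) holds, i.e. log_credential is forbidden. None of the other listed options is forbidden under the premises.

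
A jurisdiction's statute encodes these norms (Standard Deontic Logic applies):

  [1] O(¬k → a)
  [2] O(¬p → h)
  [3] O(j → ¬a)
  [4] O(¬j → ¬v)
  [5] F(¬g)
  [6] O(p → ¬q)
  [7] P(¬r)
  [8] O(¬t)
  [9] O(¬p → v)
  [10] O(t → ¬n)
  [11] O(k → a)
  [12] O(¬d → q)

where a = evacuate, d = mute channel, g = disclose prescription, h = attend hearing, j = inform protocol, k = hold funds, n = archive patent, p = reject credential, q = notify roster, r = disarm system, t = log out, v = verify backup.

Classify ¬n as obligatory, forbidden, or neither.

Premise 10 is O(t → ¬n), but O(t) is not derivable from the premises, so it does not yield O(¬n).
No premise or chain of K-axiom applications forces O(¬n), and none forces O(n). So ¬n is neither obligatory nor forbidden under these norms.

Neither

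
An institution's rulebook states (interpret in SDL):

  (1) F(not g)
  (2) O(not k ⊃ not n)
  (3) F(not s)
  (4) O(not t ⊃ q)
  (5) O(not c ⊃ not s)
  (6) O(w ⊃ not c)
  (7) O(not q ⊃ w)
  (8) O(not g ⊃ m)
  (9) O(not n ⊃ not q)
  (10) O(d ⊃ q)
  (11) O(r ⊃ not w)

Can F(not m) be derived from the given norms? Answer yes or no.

No

Premise 8 is O(not g ⊃ m), but O(not g) is not derivable from the premises, so it does not yield O(m).
No other premise forces O(m). An ideal world satisfying every premise can still have not m true, so F(not m) is not derivable.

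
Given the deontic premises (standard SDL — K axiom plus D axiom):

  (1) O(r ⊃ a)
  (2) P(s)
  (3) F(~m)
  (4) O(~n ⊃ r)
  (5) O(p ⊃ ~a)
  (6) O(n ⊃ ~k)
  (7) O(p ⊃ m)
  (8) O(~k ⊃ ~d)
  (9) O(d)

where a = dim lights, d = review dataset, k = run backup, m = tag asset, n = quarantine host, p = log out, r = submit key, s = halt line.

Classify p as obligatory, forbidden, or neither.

Forbidden

Premise 9 states O(d) outright.
The contrapositive of premise 8 (O(~k ⊃ ~d)) is O(d ⊃ k), and O(d) is already established, so O(k).
The contrapositive of premise 6 (O(n ⊃ ~k)) is O(k ⊃ ~n), and O(k) is already established, so O(~n).
From O(~n) and premise 4, O(~n ⊃ r), we obtain O(r).
Applying K to premise 1 (O(r ⊃ a)) and O(r) yields O(a).
Premise 5 is O(p ⊃ ~a); contrapositively O(a ⊃ ~p). Since O(a) holds, K gives O(~p).
Premises 2, 3, 7 do not contribute to this derivation.
Thus O(~p), which is F(p): p is forbidden.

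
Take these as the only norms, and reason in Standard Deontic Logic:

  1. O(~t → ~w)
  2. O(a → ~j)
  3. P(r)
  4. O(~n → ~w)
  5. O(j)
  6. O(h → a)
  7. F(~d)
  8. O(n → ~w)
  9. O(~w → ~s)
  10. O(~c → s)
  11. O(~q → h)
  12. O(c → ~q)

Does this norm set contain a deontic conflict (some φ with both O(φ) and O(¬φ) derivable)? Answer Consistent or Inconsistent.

Premises 4 and 8 are O(~n → ~w) and O(n → ~w); every ideal world satisfies ~n or n, so in either case ~w holds — hence O(~w).
With premise 9, O(~w → ~s), the K-axiom yields O(~s).
Premise 10, O(~c → s), contraposes to O(~s → c); with O(~s) we get O(c).
Applying K to premise 12 (O(c → ~q)) and O(c) yields O(~q).
Premise 11 is O(~q → h); since O(~q), deontic closure gives O(h).
With premise 6, O(h → a), the K-axiom yields O(a).
From O(a) and premise 2, O(a → ~j), we obtain O(~j).
Yet premise 5 states O(j).
We now have both O(~j) and O(j) — j is simultaneously obligatory and forbidden, violating the D-axiom.

Inconsistent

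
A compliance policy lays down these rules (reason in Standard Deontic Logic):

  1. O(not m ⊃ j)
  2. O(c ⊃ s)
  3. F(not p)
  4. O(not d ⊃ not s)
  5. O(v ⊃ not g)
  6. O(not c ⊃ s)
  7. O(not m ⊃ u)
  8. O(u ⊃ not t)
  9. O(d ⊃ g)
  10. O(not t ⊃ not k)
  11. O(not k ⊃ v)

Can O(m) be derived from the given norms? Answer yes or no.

By case analysis on c: premise 2 gives O(c ⊃ s) and premise 6 gives O(not c ⊃ s), so O(s) either way.
Premise 4 is O(not d ⊃ not s); contrapositively O(s ⊃ d). Since O(s) holds, K gives O(d).
Premise 9 is O(d ⊃ g); since O(d), deontic closure gives O(g).
Premise 5 is O(v ⊃ not g); contrapositively O(g ⊃ not v). Since O(g) holds, K gives O(not v).
The contrapositive of premise 11 (O(not k ⊃ v)) is O(not v ⊃ k), and O(not v) is already established, so O(k).
The contrapositive of premise 10 (O(not t ⊃ not k)) is O(k ⊃ t), and O(k) is already established, so O(t).
Premise 8 is O(u ⊃ not t); contrapositively O(t ⊃ not u). Since O(t) holds, K gives O(not u).
Premise 7 is O(not m ⊃ u); contrapositively O(not u ⊃ m). Since O(not u) holds, K gives O(m).
Premises 1, 3 do not contribute to this derivation.
So O(m) follows.

Yes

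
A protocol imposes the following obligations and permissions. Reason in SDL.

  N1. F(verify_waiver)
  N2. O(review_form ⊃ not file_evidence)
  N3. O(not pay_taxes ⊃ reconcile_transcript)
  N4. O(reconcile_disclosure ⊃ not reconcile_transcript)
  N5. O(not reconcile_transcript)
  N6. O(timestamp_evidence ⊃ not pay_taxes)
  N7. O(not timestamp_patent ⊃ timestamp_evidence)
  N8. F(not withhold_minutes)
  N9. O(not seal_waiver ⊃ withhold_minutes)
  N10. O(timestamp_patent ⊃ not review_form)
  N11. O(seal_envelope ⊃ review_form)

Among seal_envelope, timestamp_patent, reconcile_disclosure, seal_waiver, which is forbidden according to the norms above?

From premise 5 we have O(not reconcile_transcript).
Premise 3 is O(not pay_taxes ⊃ reconcile_transcript); contrapositively O(not reconcile_transcript ⊃ pay_taxes). Since O(not reconcile_transcript) holds, K gives O(pay_taxes).
The contrapositive of premise 6 (O(timestamp_evidence ⊃ not pay_taxes)) is O(pay_taxes ⊃ not timestamp_evidence), and O(pay_taxes) is already established, so O(not timestamp_evidence).
Premise 7, O(not timestamp_patent ⊃ timestamp_evidence), contraposes to O(not timestamp_evidence ⊃ timestamp_patent); with O(not timestamp_evidence) we get O(timestamp_patent).
Applying K to premise 10 (O(timestamp_patent ⊃ not review_form)) and O(timestamp_patent) yields O(not review_form).
Premise 11 is O(seal_envelope ⊃ review_form); contrapositively O(not review_form ⊃ not seal_envelope). Since O(not review_form) holds, K gives O(not seal_envelope).
So O(not seal_envelope) holds, i.e. seal_envelope is forbidden. None of the other listed options is forbidden under the premises.

seal_envelope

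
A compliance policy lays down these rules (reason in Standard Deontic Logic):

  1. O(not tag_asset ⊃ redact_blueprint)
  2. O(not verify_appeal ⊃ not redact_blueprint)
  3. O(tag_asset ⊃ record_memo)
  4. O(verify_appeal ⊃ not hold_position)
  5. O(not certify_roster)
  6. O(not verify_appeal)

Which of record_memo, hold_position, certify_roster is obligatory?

From premise 6 we have O(not verify_appeal).
Premise 2 is O(not verify_appeal ⊃ not redact_blueprint); since O(not verify_appeal), deontic closure gives O(not redact_blueprint).
Premise 1 is O(not tag_asset ⊃ redact_blueprint); contrapositively O(not redact_blueprint ⊃ tag_asset). Since O(not redact_blueprint) holds, K gives O(tag_asset).
With premise 3, O(tag_asset ⊃ record_memo), the K-axiom yields O(record_memo).
So O(record_memo) holds — record_memo is obligatory. None of the other listed options is made obligatory by any chain of premises.

record_memo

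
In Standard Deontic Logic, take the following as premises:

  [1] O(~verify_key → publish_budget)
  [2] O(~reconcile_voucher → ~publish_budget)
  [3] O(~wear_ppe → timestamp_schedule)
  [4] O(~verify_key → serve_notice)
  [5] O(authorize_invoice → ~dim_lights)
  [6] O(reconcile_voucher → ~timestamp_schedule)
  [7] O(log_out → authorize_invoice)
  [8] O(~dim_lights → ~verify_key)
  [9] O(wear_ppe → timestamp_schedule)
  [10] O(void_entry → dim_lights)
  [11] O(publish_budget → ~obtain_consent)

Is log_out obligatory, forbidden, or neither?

Forbidden

Premises 9 and 3 cover both cases: O(wear_ppe → timestamp_schedule) and O(~wear_ppe → timestamp_schedule). Since wear_ppe ∨ ~wear_ppe is a tautology, O(timestamp_schedule) follows.
The contrapositive of premise 6 (O(reconcile_voucher → ~timestamp_schedule)) is O(timestamp_schedule → ~reconcile_voucher), and O(timestamp_schedule) is already established, so O(~reconcile_voucher).
With premise 2, O(~reconcile_voucher → ~publish_budget), the K-axiom yields O(~publish_budget).
The contrapositive of premise 1 (O(~verify_key → publish_budget)) is O(~publish_budget → verify_key), and O(~publish_budget) is already established, so O(verify_key).
The contrapositive of premise 8 (O(~dim_lights → ~verify_key)) is O(verify_key → dim_lights), and O(verify_key) is already established, so O(dim_lights).
The contrapositive of premise 5 (O(authorize_invoice → ~dim_lights)) is O(dim_lights → ~authorize_invoice), and O(dim_lights) is already established, so O(~authorize_invoice).
Premise 7, O(log_out → authorize_invoice), contraposes to O(~authorize_invoice → ~log_out); with O(~authorize_invoice) we get O(~log_out).
Premises 4, 10, 11 do not contribute to this derivation.
Thus O(~log_out), which is F(log_out): log_out is forbidden.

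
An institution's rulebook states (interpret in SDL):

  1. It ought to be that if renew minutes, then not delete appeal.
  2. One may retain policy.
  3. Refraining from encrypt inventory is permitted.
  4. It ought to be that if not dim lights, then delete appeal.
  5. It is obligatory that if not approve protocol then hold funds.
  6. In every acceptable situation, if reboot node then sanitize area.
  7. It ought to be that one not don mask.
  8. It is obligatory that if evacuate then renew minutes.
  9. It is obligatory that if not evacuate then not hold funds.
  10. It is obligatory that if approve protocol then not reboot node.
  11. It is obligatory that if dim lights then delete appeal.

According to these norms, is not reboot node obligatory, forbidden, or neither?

Obligatory

Premises 4 and 11 cover both cases: O(¬dim_lights → delete_appeal) and O(dim_lights → delete_appeal). Since ¬dim_lights ∨ dim_lights is a tautology, O(delete_appeal) follows.
The contrapositive of premise 1 (O(renew_minutes → ¬delete_appeal)) is O(delete_appeal → ¬renew_minutes), and O(delete_appeal) is already established, so O(¬renew_minutes).
Premise 8, O(evacuate → renew_minutes), contraposes to O(¬renew_minutes → ¬evacuate); with O(¬renew_minutes) we get O(¬evacuate).
From O(¬evacuate) and premise 9, O(¬evacuate → ¬hold_funds), we obtain O(¬hold_funds).
Premise 5 is O(¬approve_protocol → hold_funds); contrapositively O(¬hold_funds → approve_protocol). Since O(¬hold_funds) holds, K gives O(approve_protocol).
With premise 10, O(approve_protocol → ¬reboot_node), the K-axiom yields O(¬reboot_node).
Premises 2, 3, 6, 7 do not contribute to this derivation.
Hence ¬reboot_node is obligatory.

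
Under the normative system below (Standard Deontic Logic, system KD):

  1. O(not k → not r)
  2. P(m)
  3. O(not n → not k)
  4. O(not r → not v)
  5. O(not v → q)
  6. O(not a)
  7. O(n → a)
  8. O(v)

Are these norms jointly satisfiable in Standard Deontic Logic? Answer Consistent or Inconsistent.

Premise 8 states O(v) outright.
Premise 4 is O(not r → not v); contrapositively O(v → r). Since O(v) holds, K gives O(r).
The contrapositive of premise 1 (O(not k → not r)) is O(r → k), and O(r) is already established, so O(k).
The contrapositive of premise 3 (O(not n → not k)) is O(k → n), and O(k) is already established, so O(n).
From O(n) and premise 7, O(n → a), we obtain O(a).
But premise 6 directly asserts O(not a).
We now have both O(a) and O(not a) — a is simultaneously obligatory and forbidden, violating the D-axiom.

Inconsistent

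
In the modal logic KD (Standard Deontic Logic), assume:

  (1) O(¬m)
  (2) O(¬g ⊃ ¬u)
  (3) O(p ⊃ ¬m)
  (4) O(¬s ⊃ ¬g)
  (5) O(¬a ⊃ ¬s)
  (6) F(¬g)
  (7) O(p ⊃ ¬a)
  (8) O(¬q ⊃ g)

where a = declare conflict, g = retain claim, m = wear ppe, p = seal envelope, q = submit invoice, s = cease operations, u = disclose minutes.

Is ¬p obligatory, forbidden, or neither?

Obligatory

Premise 6 is F(¬g), i.e. O(g).
Premise 4 is O(¬s ⊃ ¬g); contrapositively O(g ⊃ s). Since O(g) holds, K gives O(s).
Premise 5, O(¬a ⊃ ¬s), contraposes to O(s ⊃ a); with O(s) we get O(a).
Premise 7 is O(p ⊃ ¬a); contrapositively O(a ⊃ ¬p). Since O(a) holds, K gives O(¬p).
Premises 1, 2, 3, 8 do not contribute to this derivation.
Hence ¬p is obligatory.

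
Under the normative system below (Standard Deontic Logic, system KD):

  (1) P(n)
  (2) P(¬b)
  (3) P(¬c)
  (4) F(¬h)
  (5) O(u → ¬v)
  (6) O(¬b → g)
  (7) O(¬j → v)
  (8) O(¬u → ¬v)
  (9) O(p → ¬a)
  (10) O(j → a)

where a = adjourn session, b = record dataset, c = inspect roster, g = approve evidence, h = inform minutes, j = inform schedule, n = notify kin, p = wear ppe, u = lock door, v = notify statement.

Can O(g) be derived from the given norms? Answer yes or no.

Premise 6 is O(¬b → g), but O(¬b) is not derivable from the premises (the permission P(¬b) asserts only ¬O(b), not O(¬b)), so it does not yield O(g).
No other premise forces O(g). An ideal world satisfying every premise can still have g false, so O(g) is not derivable.

No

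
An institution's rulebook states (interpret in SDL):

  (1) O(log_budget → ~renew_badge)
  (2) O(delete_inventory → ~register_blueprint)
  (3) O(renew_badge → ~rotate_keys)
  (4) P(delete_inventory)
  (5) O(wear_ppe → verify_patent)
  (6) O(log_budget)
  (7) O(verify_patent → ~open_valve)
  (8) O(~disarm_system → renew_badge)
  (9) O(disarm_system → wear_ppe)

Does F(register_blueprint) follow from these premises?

No

Premise 2 is O(delete_inventory → ~register_blueprint), but O(delete_inventory) is not derivable from the premises (the permission P(delete_inventory) asserts only ~O(~delete_inventory), not O(delete_inventory)), so it does not yield O(~register_blueprint).
No other premise forces O(~register_blueprint). An ideal world satisfying every premise can still have register_blueprint true, so F(register_blueprint) is not derivable.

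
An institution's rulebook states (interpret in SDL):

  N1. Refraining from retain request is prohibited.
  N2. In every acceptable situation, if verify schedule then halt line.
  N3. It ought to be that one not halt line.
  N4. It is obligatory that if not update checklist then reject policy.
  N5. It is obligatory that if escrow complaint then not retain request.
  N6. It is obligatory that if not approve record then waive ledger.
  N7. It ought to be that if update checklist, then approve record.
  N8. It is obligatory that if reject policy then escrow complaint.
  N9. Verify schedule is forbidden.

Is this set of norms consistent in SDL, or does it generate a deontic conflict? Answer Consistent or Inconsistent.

Consistent

Premise 2 is O(verify_schedule → halt_line), but O(verify_schedule) is not derivable from the premises, so it does not yield O(halt_line).
So O(halt_line) is not derivable, and the apparent clash with O(¬halt_line) does not arise.
A world satisfying every obligation exists (e.g. approve_record=true, escrow_complaint=false, halt_line=false, reject_policy=false, retain_request=true, update_checklist=true, verify_schedule=false, waive_ledger=false); no atom is both obligatory and forbidden, so the set is consistent.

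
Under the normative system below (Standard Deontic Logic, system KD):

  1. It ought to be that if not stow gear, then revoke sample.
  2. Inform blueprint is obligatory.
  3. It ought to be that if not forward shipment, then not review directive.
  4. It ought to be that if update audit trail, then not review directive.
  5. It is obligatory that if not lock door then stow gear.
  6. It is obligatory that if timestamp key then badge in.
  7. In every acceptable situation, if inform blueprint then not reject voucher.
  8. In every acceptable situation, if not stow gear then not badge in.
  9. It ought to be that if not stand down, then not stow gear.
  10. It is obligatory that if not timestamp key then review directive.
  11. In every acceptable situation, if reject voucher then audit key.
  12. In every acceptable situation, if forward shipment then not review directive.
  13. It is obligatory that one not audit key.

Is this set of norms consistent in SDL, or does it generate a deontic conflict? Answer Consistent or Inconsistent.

Premise 11 is O(reject_voucher → audit_key), but O(reject_voucher) is not derivable from the premises, so it does not yield O(audit_key).
So O(audit_key) is not derivable, and the apparent clash with O(¬audit_key) does not arise.
A world satisfying every obligation exists (e.g. audit_key=false, badge_in=true, forward_shipment=false, inform_blueprint=true, lock_door=false, reject_voucher=false, review_directive=false, revoke_sample=false, stand_down=true, stow_gear=true, timestamp_key=true, update_audit_trail=false); no atom is both obligatory and forbidden, so the set is consistent.

Consistent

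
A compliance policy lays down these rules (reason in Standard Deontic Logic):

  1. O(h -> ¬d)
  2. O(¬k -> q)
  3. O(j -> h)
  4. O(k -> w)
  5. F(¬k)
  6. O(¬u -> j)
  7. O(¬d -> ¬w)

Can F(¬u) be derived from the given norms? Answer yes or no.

Yes

Premise 5 is F(¬k), i.e. O(k).
Applying K to premise 4 (O(k -> w)) and O(k) yields O(w).
The contrapositive of premise 7 (O(¬d -> ¬w)) is O(w -> d), and O(w) is already established, so O(d).
Premise 1 is O(h -> ¬d); contrapositively O(d -> ¬h). Since O(d) holds, K gives O(¬h).
The contrapositive of premise 3 (O(j -> h)) is O(¬h -> ¬j), and O(¬h) is already established, so O(¬j).
Premise 6 is O(¬u -> j); contrapositively O(¬j -> u). Since O(¬j) holds, K gives O(u).
Premise 2 does not contribute to this derivation.
So O(u) holds, i.e. F(¬u). The claim follows.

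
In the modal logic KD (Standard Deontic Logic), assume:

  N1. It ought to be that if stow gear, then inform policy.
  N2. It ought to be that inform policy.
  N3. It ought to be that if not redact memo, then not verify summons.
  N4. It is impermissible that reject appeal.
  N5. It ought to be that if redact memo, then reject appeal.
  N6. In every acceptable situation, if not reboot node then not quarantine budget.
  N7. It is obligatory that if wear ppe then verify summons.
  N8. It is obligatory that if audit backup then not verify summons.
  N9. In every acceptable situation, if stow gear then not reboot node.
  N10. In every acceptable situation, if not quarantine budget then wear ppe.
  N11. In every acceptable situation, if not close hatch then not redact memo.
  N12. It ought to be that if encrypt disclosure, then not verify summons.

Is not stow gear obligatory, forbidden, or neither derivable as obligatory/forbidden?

Obligatory

Premise 4 is F(reject_appeal), i.e. O(¬reject_appeal).
Premise 5 is O(redact_memo → reject_appeal); contrapositively O(¬reject_appeal → ¬redact_memo). Since O(¬reject_appeal) holds, K gives O(¬redact_memo).
Premise 3 is O(¬redact_memo → ¬verify_summons); since O(¬redact_memo), deontic closure gives O(¬verify_summons).
The contrapositive of premise 7 (O(wear_ppe → verify_summons)) is O(¬verify_summons → ¬wear_ppe), and O(¬verify_summons) is already established, so O(¬wear_ppe).
The contrapositive of premise 10 (O(¬quarantine_budget → wear_ppe)) is O(¬wear_ppe → quarantine_budget), and O(¬wear_ppe) is already established, so O(quarantine_budget).
Premise 6 is O(¬reboot_node → ¬quarantine_budget); contrapositively O(quarantine_budget → reboot_node). Since O(quarantine_budget) holds, K gives O(reboot_node).
Premise 9, O(stow_gear → ¬reboot_node), contraposes to O(reboot_node → ¬stow_gear); with O(reboot_node) we get O(¬stow_gear).
Premises 1, 2, 8, 11, 12 do not contribute to this derivation.
Hence ¬stow_gear is obligatory.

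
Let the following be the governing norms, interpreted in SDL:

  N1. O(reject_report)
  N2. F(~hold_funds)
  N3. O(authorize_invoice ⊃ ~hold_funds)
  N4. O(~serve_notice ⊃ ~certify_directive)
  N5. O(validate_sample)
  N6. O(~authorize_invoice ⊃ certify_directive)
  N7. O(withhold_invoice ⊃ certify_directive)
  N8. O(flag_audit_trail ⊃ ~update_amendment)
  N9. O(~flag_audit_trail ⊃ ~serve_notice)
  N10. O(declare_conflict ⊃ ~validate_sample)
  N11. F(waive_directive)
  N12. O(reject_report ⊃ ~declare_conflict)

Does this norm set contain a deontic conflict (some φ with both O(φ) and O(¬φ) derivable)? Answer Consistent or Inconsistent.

Consistent

Premise 10 is O(declare_conflict ⊃ ~validate_sample), but O(declare_conflict) is not derivable from the premises, so it does not yield O(~validate_sample).
So O(~validate_sample) is not derivable, and the apparent clash with O(validate_sample) does not arise.
A world satisfying every obligation exists (e.g. authorize_invoice=false, certify_directive=true, declare_conflict=false, flag_audit_trail=true, hold_funds=true, reject_report=true, serve_notice=true, update_amendment=false, validate_sample=true, waive_directive=false, withhold_invoice=false); no atom is both obligatory and forbidden, so the set is consistent.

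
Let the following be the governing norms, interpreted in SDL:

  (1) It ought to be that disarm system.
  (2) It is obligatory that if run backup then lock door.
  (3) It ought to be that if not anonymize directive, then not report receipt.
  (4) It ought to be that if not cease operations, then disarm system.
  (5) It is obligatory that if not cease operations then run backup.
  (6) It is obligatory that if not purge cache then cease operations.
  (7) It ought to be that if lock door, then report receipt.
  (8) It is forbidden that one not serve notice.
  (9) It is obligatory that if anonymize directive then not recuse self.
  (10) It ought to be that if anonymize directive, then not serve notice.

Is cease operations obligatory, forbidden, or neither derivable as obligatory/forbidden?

Obligatory

F(¬serve_notice) at premise 8 means O(serve_notice).
The contrapositive of premise 10 (O(anonymize_directive → ¬serve_notice)) is O(serve_notice → ¬anonymize_directive), and O(serve_notice) is already established, so O(¬anonymize_directive).
Premise 3 is O(¬anonymize_directive → ¬report_receipt); since O(¬anonymize_directive), deontic closure gives O(¬report_receipt).
Premise 7 is O(lock_door → report_receipt); contrapositively O(¬report_receipt → ¬lock_door). Since O(¬report_receipt) holds, K gives O(¬lock_door).
Premise 2 is O(run_backup → lock_door); contrapositively O(¬lock_door → ¬run_backup). Since O(¬lock_door) holds, K gives O(¬run_backup).
Premise 5 is O(¬cease_operations → run_backup); contrapositively O(¬run_backup → cease_operations). Since O(¬run_backup) holds, K gives O(cease_operations).
Premises 1, 4, 6, 9 do not contribute to this derivation.
Hence cease_operations is obligatory.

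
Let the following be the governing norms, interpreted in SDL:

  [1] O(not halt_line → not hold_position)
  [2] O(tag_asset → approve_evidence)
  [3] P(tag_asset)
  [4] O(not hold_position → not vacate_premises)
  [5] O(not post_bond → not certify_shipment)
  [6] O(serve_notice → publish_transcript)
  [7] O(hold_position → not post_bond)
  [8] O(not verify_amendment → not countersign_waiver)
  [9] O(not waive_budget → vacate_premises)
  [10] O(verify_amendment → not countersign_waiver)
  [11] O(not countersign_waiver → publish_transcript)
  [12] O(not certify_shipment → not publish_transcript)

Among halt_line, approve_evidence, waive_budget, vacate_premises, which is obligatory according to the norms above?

Premises 8 and 10 are O(not verify_amendment → not countersign_waiver) and O(verify_amendment → not countersign_waiver); every ideal world satisfies not verify_amendment or verify_amendment, so in either case not countersign_waiver holds — hence O(not countersign_waiver).
Applying K to premise 11 (O(not countersign_waiver → publish_transcript)) and O(not countersign_waiver) yields O(publish_transcript).
The contrapositive of premise 12 (O(not certify_shipment → not publish_transcript)) is O(publish_transcript → certify_shipment), and O(publish_transcript) is already established, so O(certify_shipment).
Premise 5, O(not post_bond → not certify_shipment), contraposes to O(certify_shipment → post_bond); with O(certify_shipment) we get O(post_bond).
Premise 7, O(hold_position → not post_bond), contraposes to O(post_bond → not hold_position); with O(post_bond) we get O(not hold_position).
Applying K to premise 4 (O(not hold_position → not vacate_premises)) and O(not hold_position) yields O(not vacate_premises).
Premise 9, O(not waive_budget → vacate_premises), contraposes to O(not vacate_premises → waive_budget); with O(not vacate_premises) we get O(waive_budget).
So O(waive_budget) holds — waive_budget is obligatory. None of the other listed options is made obligatory by any chain of premises.

waive_budget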